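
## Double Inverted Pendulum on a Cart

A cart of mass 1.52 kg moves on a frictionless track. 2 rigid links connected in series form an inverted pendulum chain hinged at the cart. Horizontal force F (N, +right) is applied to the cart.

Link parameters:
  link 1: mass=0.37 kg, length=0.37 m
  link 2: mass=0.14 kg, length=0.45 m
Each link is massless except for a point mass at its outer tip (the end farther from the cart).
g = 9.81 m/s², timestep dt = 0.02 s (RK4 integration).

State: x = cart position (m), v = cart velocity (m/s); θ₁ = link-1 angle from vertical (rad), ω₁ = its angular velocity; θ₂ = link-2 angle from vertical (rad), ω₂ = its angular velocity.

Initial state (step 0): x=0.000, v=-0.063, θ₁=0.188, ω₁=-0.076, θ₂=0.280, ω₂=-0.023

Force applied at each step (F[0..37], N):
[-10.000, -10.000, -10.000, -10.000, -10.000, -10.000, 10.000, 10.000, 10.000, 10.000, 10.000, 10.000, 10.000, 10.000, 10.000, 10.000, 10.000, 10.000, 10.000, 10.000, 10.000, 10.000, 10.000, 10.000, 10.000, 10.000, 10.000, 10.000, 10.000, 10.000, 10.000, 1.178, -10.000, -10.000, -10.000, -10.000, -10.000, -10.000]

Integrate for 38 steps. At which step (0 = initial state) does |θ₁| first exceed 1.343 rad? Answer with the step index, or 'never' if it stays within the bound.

apply F[0]=-10.000 → step 1: x=-0.003, v=-0.205, θ₁=0.191, ω₁=0.385, θ₂=0.280, ω₂=0.023
apply F[1]=-10.000 → step 2: x=-0.008, v=-0.347, θ₁=0.203, ω₁=0.852, θ₂=0.281, ω₂=0.064
apply F[2]=-10.000 → step 3: x=-0.017, v=-0.490, θ₁=0.225, ω₁=1.330, θ₂=0.283, ω₂=0.096
apply F[3]=-10.000 → step 4: x=-0.028, v=-0.632, θ₁=0.257, ω₁=1.824, θ₂=0.285, ω₂=0.115
apply F[4]=-10.000 → step 5: x=-0.042, v=-0.774, θ₁=0.298, ω₁=2.337, θ₂=0.287, ω₂=0.118
apply F[5]=-10.000 → step 6: x=-0.059, v=-0.916, θ₁=0.350, ω₁=2.871, θ₂=0.289, ω₂=0.109
apply F[6]=+10.000 → step 7: x=-0.076, v=-0.804, θ₁=0.407, ω₁=2.802, θ₂=0.291, ω₂=0.065
apply F[7]=+10.000 → step 8: x=-0.091, v=-0.696, θ₁=0.463, ω₁=2.784, θ₂=0.292, ω₂=-0.007
apply F[8]=+10.000 → step 9: x=-0.104, v=-0.590, θ₁=0.519, ω₁=2.814, θ₂=0.291, ω₂=-0.106
apply F[9]=+10.000 → step 10: x=-0.115, v=-0.486, θ₁=0.576, ω₁=2.889, θ₂=0.287, ω₂=-0.229
apply F[10]=+10.000 → step 11: x=-0.123, v=-0.383, θ₁=0.635, ω₁=3.007, θ₂=0.281, ω₂=-0.374
apply F[11]=+10.000 → step 12: x=-0.130, v=-0.280, θ₁=0.696, ω₁=3.165, θ₂=0.272, ω₂=-0.535
apply F[12]=+10.000 → step 13: x=-0.134, v=-0.177, θ₁=0.761, ω₁=3.360, θ₂=0.260, ω₂=-0.707
apply F[13]=+10.000 → step 14: x=-0.137, v=-0.072, θ₁=0.831, ω₁=3.588, θ₂=0.244, ω₂=-0.882
apply F[14]=+10.000 → step 15: x=-0.137, v=0.036, θ₁=0.905, ω₁=3.845, θ₂=0.225, ω₂=-1.050
apply F[15]=+10.000 → step 16: x=-0.135, v=0.148, θ₁=0.985, ω₁=4.129, θ₂=0.202, ω₂=-1.199
apply F[16]=+10.000 → step 17: x=-0.131, v=0.264, θ₁=1.070, ω₁=4.439, θ₂=0.177, ω₂=-1.317
apply F[17]=+10.000 → step 18: x=-0.125, v=0.387, θ₁=1.163, ω₁=4.774, θ₂=0.150, ω₂=-1.390
apply F[18]=+10.000 → step 19: x=-0.116, v=0.517, θ₁=1.262, ω₁=5.137, θ₂=0.122, ω₂=-1.404
apply F[19]=+10.000 → step 20: x=-0.104, v=0.656, θ₁=1.368, ω₁=5.536, θ₂=0.094, ω₂=-1.343
apply F[20]=+10.000 → step 21: x=-0.090, v=0.804, θ₁=1.483, ω₁=5.981, θ₂=0.069, ω₂=-1.188
apply F[21]=+10.000 → step 22: x=-0.072, v=0.965, θ₁=1.608, ω₁=6.485, θ₂=0.047, ω₂=-0.919
apply F[22]=+10.000 → step 23: x=-0.051, v=1.142, θ₁=1.743, ω₁=7.068, θ₂=0.033, ω₂=-0.510
apply F[23]=+10.000 → step 24: x=-0.026, v=1.336, θ₁=1.891, ω₁=7.752, θ₂=0.028, ω₂=0.071
apply F[24]=+10.000 → step 25: x=0.003, v=1.553, θ₁=2.054, ω₁=8.563, θ₂=0.037, ω₂=0.861
apply F[25]=+10.000 → step 26: x=0.036, v=1.796, θ₁=2.235, ω₁=9.526, θ₂=0.064, ω₂=1.902
apply F[26]=+10.000 → step 27: x=0.075, v=2.061, θ₁=2.436, ω₁=10.649, θ₂=0.115, ω₂=3.229
apply F[27]=+10.000 → step 28: x=0.119, v=2.338, θ₁=2.662, ω₁=11.888, θ₂=0.195, ω₂=4.848
apply F[28]=+10.000 → step 29: x=0.168, v=2.591, θ₁=2.912, ω₁=13.088, θ₂=0.310, ω₂=6.681
apply F[29]=+10.000 → step 30: x=0.222, v=2.763, θ₁=3.183, ω₁=13.965, θ₂=0.463, ω₂=8.518
apply F[30]=+10.000 → step 31: x=0.278, v=2.809, θ₁=3.466, ω₁=14.269, θ₂=0.649, ω₂=10.084
apply F[31]=+1.178 → step 32: x=0.332, v=2.639, θ₁=3.747, ω₁=13.757, θ₂=0.862, ω₂=11.173
apply F[32]=-10.000 → step 33: x=0.382, v=2.309, θ₁=4.012, ω₁=12.744, θ₂=1.093, ω₂=11.813
apply F[33]=-10.000 → step 34: x=0.425, v=2.008, θ₁=4.257, ω₁=11.779, θ₂=1.333, ω₂=12.215
apply F[34]=-10.000 → step 35: x=0.462, v=1.751, θ₁=4.484, ω₁=10.906, θ₂=1.581, ω₂=12.488
apply F[35]=-10.000 → step 36: x=0.495, v=1.538, θ₁=4.694, ω₁=10.101, θ₂=1.832, ω₂=12.678
apply F[36]=-10.000 → step 37: x=0.524, v=1.365, θ₁=4.888, ω₁=9.315, θ₂=2.087, ω₂=12.791
apply F[37]=-10.000 → step 38: x=0.550, v=1.225, θ₁=5.066, ω₁=8.506, θ₂=2.344, ω₂=12.817
|θ₁| = 1.368 > 1.343 first at step 20.

Answer: 20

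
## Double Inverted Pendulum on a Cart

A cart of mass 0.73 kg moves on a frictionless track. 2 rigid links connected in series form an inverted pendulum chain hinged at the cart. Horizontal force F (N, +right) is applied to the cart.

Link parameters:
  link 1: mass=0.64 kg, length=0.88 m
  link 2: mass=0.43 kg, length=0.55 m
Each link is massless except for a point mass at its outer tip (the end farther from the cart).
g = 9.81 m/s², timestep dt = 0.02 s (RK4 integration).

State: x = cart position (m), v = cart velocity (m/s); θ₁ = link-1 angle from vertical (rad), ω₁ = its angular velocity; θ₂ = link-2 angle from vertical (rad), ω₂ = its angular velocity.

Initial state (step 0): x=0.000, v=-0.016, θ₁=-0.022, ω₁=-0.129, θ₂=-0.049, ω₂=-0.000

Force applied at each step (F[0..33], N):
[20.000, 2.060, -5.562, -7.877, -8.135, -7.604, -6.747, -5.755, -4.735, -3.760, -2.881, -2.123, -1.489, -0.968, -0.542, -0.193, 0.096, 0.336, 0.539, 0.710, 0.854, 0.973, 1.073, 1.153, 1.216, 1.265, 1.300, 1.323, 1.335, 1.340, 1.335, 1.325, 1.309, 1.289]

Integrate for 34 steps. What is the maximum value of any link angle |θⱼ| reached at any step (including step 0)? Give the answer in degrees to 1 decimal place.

apply F[0]=+20.000 → step 1: x=0.005, v=0.539, θ₁=-0.031, ω₁=-0.761, θ₂=-0.049, ω₂=-0.013
apply F[1]=+2.060 → step 2: x=0.017, v=0.605, θ₁=-0.047, ω₁=-0.844, θ₂=-0.049, ω₂=-0.019
apply F[2]=-5.562 → step 3: x=0.027, v=0.468, θ₁=-0.062, ω₁=-0.702, θ₂=-0.050, ω₂=-0.016
apply F[3]=-7.877 → step 4: x=0.035, v=0.273, θ₁=-0.074, ω₁=-0.499, θ₂=-0.050, ω₂=-0.004
apply F[4]=-8.135 → step 5: x=0.038, v=0.074, θ₁=-0.082, ω₁=-0.296, θ₂=-0.050, ω₂=0.014
apply F[5]=-7.604 → step 6: x=0.038, v=-0.108, θ₁=-0.086, ω₁=-0.114, θ₂=-0.049, ω₂=0.036
apply F[6]=-6.747 → step 7: x=0.034, v=-0.266, θ₁=-0.087, ω₁=0.040, θ₂=-0.048, ω₂=0.061
apply F[7]=-5.755 → step 8: x=0.028, v=-0.398, θ₁=-0.085, ω₁=0.164, θ₂=-0.047, ω₂=0.085
apply F[8]=-4.735 → step 9: x=0.019, v=-0.503, θ₁=-0.081, ω₁=0.258, θ₂=-0.045, ω₂=0.108
apply F[9]=-3.760 → step 10: x=0.008, v=-0.583, θ₁=-0.075, ω₁=0.327, θ₂=-0.043, ω₂=0.128
apply F[10]=-2.881 → step 11: x=-0.005, v=-0.641, θ₁=-0.068, ω₁=0.372, θ₂=-0.040, ω₂=0.147
apply F[11]=-2.123 → step 12: x=-0.018, v=-0.681, θ₁=-0.060, ω₁=0.399, θ₂=-0.037, ω₂=0.162
apply F[12]=-1.489 → step 13: x=-0.032, v=-0.706, θ₁=-0.052, ω₁=0.411, θ₂=-0.034, ω₂=0.174
apply F[13]=-0.968 → step 14: x=-0.046, v=-0.719, θ₁=-0.044, ω₁=0.413, θ₂=-0.030, ω₂=0.184
apply F[14]=-0.542 → step 15: x=-0.060, v=-0.722, θ₁=-0.036, ω₁=0.406, θ₂=-0.026, ω₂=0.191
apply F[15]=-0.193 → step 16: x=-0.075, v=-0.719, θ₁=-0.028, ω₁=0.394, θ₂=-0.022, ω₂=0.195
apply F[16]=+0.096 → step 17: x=-0.089, v=-0.709, θ₁=-0.020, ω₁=0.377, θ₂=-0.018, ω₂=0.198
apply F[17]=+0.336 → step 18: x=-0.103, v=-0.695, θ₁=-0.013, ω₁=0.358, θ₂=-0.014, ω₂=0.198
apply F[18]=+0.539 → step 19: x=-0.117, v=-0.678, θ₁=-0.006, ω₁=0.336, θ₂=-0.010, ω₂=0.196
apply F[19]=+0.710 → step 20: x=-0.130, v=-0.658, θ₁=0.001, ω₁=0.314, θ₂=-0.007, ω₂=0.192
apply F[20]=+0.854 → step 21: x=-0.143, v=-0.635, θ₁=0.007, ω₁=0.290, θ₂=-0.003, ω₂=0.187
apply F[21]=+0.973 → step 22: x=-0.155, v=-0.611, θ₁=0.012, ω₁=0.267, θ₂=0.001, ω₂=0.181
apply F[22]=+1.073 → step 23: x=-0.167, v=-0.586, θ₁=0.017, ω₁=0.243, θ₂=0.004, ω₂=0.174
apply F[23]=+1.153 → step 24: x=-0.179, v=-0.560, θ₁=0.022, ω₁=0.220, θ₂=0.008, ω₂=0.166
apply F[24]=+1.216 → step 25: x=-0.190, v=-0.534, θ₁=0.026, ω₁=0.198, θ₂=0.011, ω₂=0.157
apply F[25]=+1.265 → step 26: x=-0.200, v=-0.507, θ₁=0.030, ω₁=0.176, θ₂=0.014, ω₂=0.148
apply F[26]=+1.300 → step 27: x=-0.210, v=-0.481, θ₁=0.033, ω₁=0.156, θ₂=0.017, ω₂=0.138
apply F[27]=+1.323 → step 28: x=-0.220, v=-0.454, θ₁=0.036, ω₁=0.136, θ₂=0.020, ω₂=0.129
apply F[28]=+1.335 → step 29: x=-0.228, v=-0.429, θ₁=0.039, ω₁=0.117, θ₂=0.022, ω₂=0.119
apply F[29]=+1.340 → step 30: x=-0.237, v=-0.403, θ₁=0.041, ω₁=0.100, θ₂=0.024, ω₂=0.109
apply F[30]=+1.335 → step 31: x=-0.244, v=-0.379, θ₁=0.043, ω₁=0.084, θ₂=0.026, ω₂=0.099
apply F[31]=+1.325 → step 32: x=-0.252, v=-0.355, θ₁=0.044, ω₁=0.069, θ₂=0.028, ω₂=0.090
apply F[32]=+1.309 → step 33: x=-0.259, v=-0.332, θ₁=0.045, ω₁=0.055, θ₂=0.030, ω₂=0.080
apply F[33]=+1.289 → step 34: x=-0.265, v=-0.310, θ₁=0.046, ω₁=0.043, θ₂=0.032, ω₂=0.071
Max |angle| over trajectory = 0.087 rad = 5.0°.

Answer: 5.0°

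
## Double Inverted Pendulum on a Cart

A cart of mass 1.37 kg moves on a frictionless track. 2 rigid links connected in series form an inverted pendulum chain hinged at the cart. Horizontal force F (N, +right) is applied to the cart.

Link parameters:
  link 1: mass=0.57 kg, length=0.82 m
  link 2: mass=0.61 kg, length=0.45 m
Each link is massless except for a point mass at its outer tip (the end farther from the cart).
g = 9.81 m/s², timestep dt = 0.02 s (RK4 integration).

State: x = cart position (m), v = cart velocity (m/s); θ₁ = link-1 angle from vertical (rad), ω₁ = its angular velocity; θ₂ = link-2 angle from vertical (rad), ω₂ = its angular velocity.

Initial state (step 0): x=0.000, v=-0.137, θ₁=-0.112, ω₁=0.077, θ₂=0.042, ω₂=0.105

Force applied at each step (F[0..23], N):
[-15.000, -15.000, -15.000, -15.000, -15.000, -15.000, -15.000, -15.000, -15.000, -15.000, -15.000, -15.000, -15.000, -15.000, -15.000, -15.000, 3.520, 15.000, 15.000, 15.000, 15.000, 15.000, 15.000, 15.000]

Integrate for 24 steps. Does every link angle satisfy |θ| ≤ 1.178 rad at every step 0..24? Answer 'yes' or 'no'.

Answer: yes

Derivation:
apply F[0]=-15.000 → step 1: x=-0.005, v=-0.336, θ₁=-0.109, ω₁=0.250, θ₂=0.046, ω₂=0.254
apply F[1]=-15.000 → step 2: x=-0.013, v=-0.536, θ₁=-0.102, ω₁=0.426, θ₂=0.052, ω₂=0.401
apply F[2]=-15.000 → step 3: x=-0.026, v=-0.738, θ₁=-0.092, ω₁=0.608, θ₂=0.062, ω₂=0.545
apply F[3]=-15.000 → step 4: x=-0.043, v=-0.942, θ₁=-0.078, ω₁=0.797, θ₂=0.074, ω₂=0.684
apply F[4]=-15.000 → step 5: x=-0.064, v=-1.150, θ₁=-0.060, ω₁=0.997, θ₂=0.089, ω₂=0.814
apply F[5]=-15.000 → step 6: x=-0.089, v=-1.361, θ₁=-0.038, ω₁=1.210, θ₂=0.106, ω₂=0.934
apply F[6]=-15.000 → step 7: x=-0.118, v=-1.577, θ₁=-0.011, ω₁=1.438, θ₂=0.126, ω₂=1.041
apply F[7]=-15.000 → step 8: x=-0.152, v=-1.796, θ₁=0.020, ω₁=1.682, θ₂=0.148, ω₂=1.131
apply F[8]=-15.000 → step 9: x=-0.190, v=-2.019, θ₁=0.056, ω₁=1.944, θ₂=0.171, ω₂=1.201
apply F[9]=-15.000 → step 10: x=-0.233, v=-2.245, θ₁=0.098, ω₁=2.223, θ₂=0.196, ω₂=1.250
apply F[10]=-15.000 → step 11: x=-0.280, v=-2.471, θ₁=0.145, ω₁=2.519, θ₂=0.221, ω₂=1.277
apply F[11]=-15.000 → step 12: x=-0.332, v=-2.694, θ₁=0.199, ω₁=2.826, θ₂=0.247, ω₂=1.286
apply F[12]=-15.000 → step 13: x=-0.388, v=-2.910, θ₁=0.258, ω₁=3.138, θ₂=0.273, ω₂=1.285
apply F[13]=-15.000 → step 14: x=-0.448, v=-3.115, θ₁=0.324, ω₁=3.445, θ₂=0.298, ω₂=1.287
apply F[14]=-15.000 → step 15: x=-0.512, v=-3.303, θ₁=0.396, ω₁=3.737, θ₂=0.324, ω₂=1.311
apply F[15]=-15.000 → step 16: x=-0.580, v=-3.470, θ₁=0.473, ω₁=4.002, θ₂=0.351, ω₂=1.376
apply F[16]=+3.520 → step 17: x=-0.649, v=-3.392, θ₁=0.554, ω₁=4.023, θ₂=0.379, ω₂=1.418
apply F[17]=+15.000 → step 18: x=-0.714, v=-3.179, θ₁=0.633, ω₁=3.943, θ₂=0.407, ω₂=1.407
apply F[18]=+15.000 → step 19: x=-0.776, v=-2.971, θ₁=0.712, ω₁=3.898, θ₂=0.435, ω₂=1.383
apply F[19]=+15.000 → step 20: x=-0.833, v=-2.766, θ₁=0.789, ω₁=3.884, θ₂=0.462, ω₂=1.349
apply F[20]=+15.000 → step 21: x=-0.887, v=-2.563, θ₁=0.867, ω₁=3.899, θ₂=0.489, ω₂=1.312
apply F[21]=+15.000 → step 22: x=-0.936, v=-2.357, θ₁=0.946, ω₁=3.939, θ₂=0.515, ω₂=1.275
apply F[22]=+15.000 → step 23: x=-0.981, v=-2.149, θ₁=1.025, ω₁=4.001, θ₂=0.540, ω₂=1.246
apply F[23]=+15.000 → step 24: x=-1.022, v=-1.935, θ₁=1.106, ω₁=4.083, θ₂=0.565, ω₂=1.231
Max |angle| over trajectory = 1.106 rad; bound = 1.178 → within bound.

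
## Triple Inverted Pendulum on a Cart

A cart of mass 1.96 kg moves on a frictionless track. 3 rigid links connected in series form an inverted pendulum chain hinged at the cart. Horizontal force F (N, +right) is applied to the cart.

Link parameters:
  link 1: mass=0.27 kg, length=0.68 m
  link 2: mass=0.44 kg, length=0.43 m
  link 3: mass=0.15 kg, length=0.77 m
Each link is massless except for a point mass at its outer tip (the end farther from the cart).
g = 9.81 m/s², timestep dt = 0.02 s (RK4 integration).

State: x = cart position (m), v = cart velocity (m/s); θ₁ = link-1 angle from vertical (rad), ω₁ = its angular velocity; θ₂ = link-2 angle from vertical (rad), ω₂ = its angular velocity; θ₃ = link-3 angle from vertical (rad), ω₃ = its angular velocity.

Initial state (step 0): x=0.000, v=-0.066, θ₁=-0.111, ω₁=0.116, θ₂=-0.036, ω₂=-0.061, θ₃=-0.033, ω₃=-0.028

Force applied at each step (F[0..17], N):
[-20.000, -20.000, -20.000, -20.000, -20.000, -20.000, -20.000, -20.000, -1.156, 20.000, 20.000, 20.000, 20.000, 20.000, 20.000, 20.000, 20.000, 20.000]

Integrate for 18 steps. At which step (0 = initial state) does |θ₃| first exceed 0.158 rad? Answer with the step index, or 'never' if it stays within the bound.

apply F[0]=-20.000 → step 1: x=-0.003, v=-0.260, θ₁=-0.107, ω₁=0.318, θ₂=-0.036, ω₂=0.053, θ₃=-0.034, ω₃=-0.027
apply F[1]=-20.000 → step 2: x=-0.010, v=-0.455, θ₁=-0.098, ω₁=0.528, θ₂=-0.034, ω₂=0.159, θ₃=-0.034, ω₃=-0.026
apply F[2]=-20.000 → step 3: x=-0.021, v=-0.650, θ₁=-0.085, ω₁=0.748, θ₂=-0.030, ω₂=0.251, θ₃=-0.035, ω₃=-0.027
apply F[3]=-20.000 → step 4: x=-0.036, v=-0.848, θ₁=-0.068, ω₁=0.983, θ₂=-0.024, ω₂=0.326, θ₃=-0.035, ω₃=-0.030
apply F[4]=-20.000 → step 5: x=-0.055, v=-1.047, θ₁=-0.046, ω₁=1.237, θ₂=-0.017, ω₂=0.380, θ₃=-0.036, ω₃=-0.035
apply F[5]=-20.000 → step 6: x=-0.078, v=-1.248, θ₁=-0.019, ω₁=1.512, θ₂=-0.009, ω₂=0.410, θ₃=-0.037, ω₃=-0.042
apply F[6]=-20.000 → step 7: x=-0.105, v=-1.452, θ₁=0.015, ω₁=1.812, θ₂=-0.001, ω₂=0.411, θ₃=-0.038, ω₃=-0.051
apply F[7]=-20.000 → step 8: x=-0.136, v=-1.658, θ₁=0.054, ω₁=2.138, θ₂=0.007, ω₂=0.386, θ₃=-0.039, ω₃=-0.060
apply F[8]=-1.156 → step 9: x=-0.170, v=-1.674, θ₁=0.097, ω₁=2.209, θ₂=0.015, ω₂=0.329, θ₃=-0.040, ω₃=-0.072
apply F[9]=+20.000 → step 10: x=-0.201, v=-1.478, θ₁=0.140, ω₁=2.007, θ₂=0.020, ω₂=0.221, θ₃=-0.042, ω₃=-0.087
apply F[10]=+20.000 → step 11: x=-0.229, v=-1.286, θ₁=0.178, ω₁=1.846, θ₂=0.023, ω₂=0.060, θ₃=-0.043, ω₃=-0.105
apply F[11]=+20.000 → step 12: x=-0.253, v=-1.097, θ₁=0.214, ω₁=1.725, θ₂=0.022, ω₂=-0.153, θ₃=-0.046, ω₃=-0.126
apply F[12]=+20.000 → step 13: x=-0.273, v=-0.910, θ₁=0.247, ω₁=1.640, θ₂=0.017, ω₂=-0.419, θ₃=-0.048, ω₃=-0.146
apply F[13]=+20.000 → step 14: x=-0.289, v=-0.726, θ₁=0.280, ω₁=1.590, θ₂=0.005, ω₂=-0.736, θ₃=-0.052, ω₃=-0.164
apply F[14]=+20.000 → step 15: x=-0.302, v=-0.544, θ₁=0.311, ω₁=1.568, θ₂=-0.013, ω₂=-1.100, θ₃=-0.055, ω₃=-0.178
apply F[15]=+20.000 → step 16: x=-0.311, v=-0.362, θ₁=0.342, ω₁=1.569, θ₂=-0.039, ω₂=-1.504, θ₃=-0.059, ω₃=-0.186
apply F[16]=+20.000 → step 17: x=-0.316, v=-0.181, θ₁=0.374, ω₁=1.582, θ₂=-0.074, ω₂=-1.938, θ₃=-0.062, ω₃=-0.187
apply F[17]=+20.000 → step 18: x=-0.318, v=0.002, θ₁=0.406, ω₁=1.596, θ₂=-0.117, ω₂=-2.389, θ₃=-0.066, ω₃=-0.182
max |θ₃| = 0.066 ≤ 0.158 over all 19 states.

Answer: never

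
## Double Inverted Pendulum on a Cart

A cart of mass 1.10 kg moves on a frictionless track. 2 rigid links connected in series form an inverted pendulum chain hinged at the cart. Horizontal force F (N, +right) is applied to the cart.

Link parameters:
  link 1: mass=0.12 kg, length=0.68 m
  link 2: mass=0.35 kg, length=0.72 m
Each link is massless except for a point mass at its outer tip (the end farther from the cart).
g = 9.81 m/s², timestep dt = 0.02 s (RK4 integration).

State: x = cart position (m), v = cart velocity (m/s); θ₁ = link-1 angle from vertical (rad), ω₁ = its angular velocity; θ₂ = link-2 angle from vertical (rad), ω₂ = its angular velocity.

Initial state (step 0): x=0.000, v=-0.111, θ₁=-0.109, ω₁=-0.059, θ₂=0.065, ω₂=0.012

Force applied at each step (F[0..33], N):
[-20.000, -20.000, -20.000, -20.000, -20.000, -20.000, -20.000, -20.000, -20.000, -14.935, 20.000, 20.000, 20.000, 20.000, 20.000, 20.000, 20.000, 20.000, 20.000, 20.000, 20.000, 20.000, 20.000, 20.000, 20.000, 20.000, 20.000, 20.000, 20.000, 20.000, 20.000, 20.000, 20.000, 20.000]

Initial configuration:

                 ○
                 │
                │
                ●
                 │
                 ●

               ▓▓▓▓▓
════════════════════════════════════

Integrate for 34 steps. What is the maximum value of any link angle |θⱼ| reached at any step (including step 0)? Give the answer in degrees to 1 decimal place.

apply F[0]=-20.000 → step 1: x=-0.006, v=-0.465, θ₁=-0.107, ω₁=0.270, θ₂=0.067, ω₂=0.214
apply F[1]=-20.000 → step 2: x=-0.019, v=-0.819, θ₁=-0.098, ω₁=0.606, θ₂=0.074, ω₂=0.411
apply F[2]=-20.000 → step 3: x=-0.039, v=-1.175, θ₁=-0.083, ω₁=0.960, θ₂=0.084, ω₂=0.594
apply F[3]=-20.000 → step 4: x=-0.066, v=-1.533, θ₁=-0.060, ω₁=1.339, θ₂=0.097, ω₂=0.755
apply F[4]=-20.000 → step 5: x=-0.100, v=-1.894, θ₁=-0.029, ω₁=1.755, θ₂=0.114, ω₂=0.887
apply F[5]=-20.000 → step 6: x=-0.141, v=-2.257, θ₁=0.011, ω₁=2.215, θ₂=0.132, ω₂=0.981
apply F[6]=-20.000 → step 7: x=-0.190, v=-2.621, θ₁=0.060, ω₁=2.722, θ₂=0.153, ω₂=1.032
apply F[7]=-20.000 → step 8: x=-0.246, v=-2.986, θ₁=0.120, ω₁=3.273, θ₂=0.173, ω₂=1.045
apply F[8]=-20.000 → step 9: x=-0.310, v=-3.346, θ₁=0.191, ω₁=3.846, θ₂=0.194, ω₂=1.039
apply F[9]=-14.935 → step 10: x=-0.379, v=-3.607, θ₁=0.273, ω₁=4.272, θ₂=0.215, ω₂=1.056
apply F[10]=+20.000 → step 11: x=-0.448, v=-3.252, θ₁=0.354, ω₁=3.885, θ₂=0.236, ω₂=1.027
apply F[11]=+20.000 → step 12: x=-0.509, v=-2.905, θ₁=0.429, ω₁=3.589, θ₂=0.256, ω₂=0.942
apply F[12]=+20.000 → step 13: x=-0.564, v=-2.568, θ₁=0.498, ω₁=3.387, θ₂=0.273, ω₂=0.793
apply F[13]=+20.000 → step 14: x=-0.612, v=-2.238, θ₁=0.565, ω₁=3.271, θ₂=0.287, ω₂=0.586
apply F[14]=+20.000 → step 15: x=-0.654, v=-1.912, θ₁=0.629, ω₁=3.230, θ₂=0.296, ω₂=0.327
apply F[15]=+20.000 → step 16: x=-0.689, v=-1.589, θ₁=0.694, ω₁=3.251, θ₂=0.300, ω₂=0.030
apply F[16]=+20.000 → step 17: x=-0.717, v=-1.266, θ₁=0.760, ω₁=3.319, θ₂=0.297, ω₂=-0.292
apply F[17]=+20.000 → step 18: x=-0.739, v=-0.941, θ₁=0.827, ω₁=3.417, θ₂=0.288, ω₂=-0.624
apply F[18]=+20.000 → step 19: x=-0.755, v=-0.613, θ₁=0.897, ω₁=3.533, θ₂=0.272, ω₂=-0.952
apply F[19]=+20.000 → step 20: x=-0.764, v=-0.281, θ₁=0.969, ω₁=3.656, θ₂=0.250, ω₂=-1.265
apply F[20]=+20.000 → step 21: x=-0.766, v=0.055, θ₁=1.043, ω₁=3.778, θ₂=0.222, ω₂=-1.556
apply F[21]=+20.000 → step 22: x=-0.761, v=0.394, θ₁=1.120, ω₁=3.896, θ₂=0.188, ω₂=-1.821
apply F[22]=+20.000 → step 23: x=-0.750, v=0.738, θ₁=1.199, ω₁=4.011, θ₂=0.149, ω₂=-2.058
apply F[23]=+20.000 → step 24: x=-0.732, v=1.084, θ₁=1.280, ω₁=4.126, θ₂=0.106, ω₂=-2.267
apply F[24]=+20.000 → step 25: x=-0.707, v=1.433, θ₁=1.364, ω₁=4.243, θ₂=0.059, ω₂=-2.451
apply F[25]=+20.000 → step 26: x=-0.675, v=1.784, θ₁=1.450, ω₁=4.369, θ₂=0.008, ω₂=-2.610
apply F[26]=+20.000 → step 27: x=-0.635, v=2.137, θ₁=1.539, ω₁=4.510, θ₂=-0.045, ω₂=-2.742
apply F[27]=+20.000 → step 28: x=-0.589, v=2.493, θ₁=1.630, ω₁=4.676, θ₂=-0.101, ω₂=-2.844
apply F[28]=+20.000 → step 29: x=-0.536, v=2.851, θ₁=1.726, ω₁=4.881, θ₂=-0.159, ω₂=-2.909
apply F[29]=+20.000 → step 30: x=-0.475, v=3.214, θ₁=1.826, ω₁=5.144, θ₂=-0.217, ω₂=-2.922
apply F[30]=+20.000 → step 31: x=-0.407, v=3.583, θ₁=1.932, ω₁=5.500, θ₂=-0.275, ω₂=-2.856
apply F[31]=+20.000 → step 32: x=-0.332, v=3.965, θ₁=2.047, ω₁=6.001, θ₂=-0.331, ω₂=-2.664
apply F[32]=+20.000 → step 33: x=-0.248, v=4.372, θ₁=2.174, ω₁=6.738, θ₂=-0.380, ω₂=-2.269
apply F[33]=+20.000 → step 34: x=-0.156, v=4.826, θ₁=2.319, ω₁=7.833, θ₂=-0.419, ω₂=-1.577
Max |angle| over trajectory = 2.319 rad = 132.9°.

Answer: 132.9°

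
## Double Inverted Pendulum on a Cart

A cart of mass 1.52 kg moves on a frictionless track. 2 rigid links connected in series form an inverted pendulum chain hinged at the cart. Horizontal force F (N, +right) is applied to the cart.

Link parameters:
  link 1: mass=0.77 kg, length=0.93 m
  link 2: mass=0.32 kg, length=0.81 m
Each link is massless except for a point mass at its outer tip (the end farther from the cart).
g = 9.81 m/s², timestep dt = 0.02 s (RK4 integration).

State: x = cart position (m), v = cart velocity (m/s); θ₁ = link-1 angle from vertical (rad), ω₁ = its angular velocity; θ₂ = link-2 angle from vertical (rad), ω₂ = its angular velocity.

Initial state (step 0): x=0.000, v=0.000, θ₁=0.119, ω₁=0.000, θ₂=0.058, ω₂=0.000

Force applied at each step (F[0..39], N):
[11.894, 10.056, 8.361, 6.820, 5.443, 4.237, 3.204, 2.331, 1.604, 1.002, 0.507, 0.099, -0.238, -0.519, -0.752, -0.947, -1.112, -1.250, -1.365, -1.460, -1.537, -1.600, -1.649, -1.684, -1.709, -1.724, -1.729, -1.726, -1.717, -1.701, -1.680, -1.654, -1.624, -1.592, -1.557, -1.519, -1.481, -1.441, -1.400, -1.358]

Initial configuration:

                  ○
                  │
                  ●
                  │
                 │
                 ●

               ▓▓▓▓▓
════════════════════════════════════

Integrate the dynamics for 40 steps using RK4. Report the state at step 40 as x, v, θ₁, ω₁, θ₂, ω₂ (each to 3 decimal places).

Answer: x=0.304, v=0.121, θ₁=-0.037, ω₁=0.007, θ₂=-0.024, ω₂=-0.027

Derivation:
apply F[0]=+11.894 → step 1: x=0.001, v=0.139, θ₁=0.118, ω₁=-0.117, θ₂=0.058, ω₂=-0.022
apply F[1]=+10.056 → step 2: x=0.005, v=0.254, θ₁=0.115, ω₁=-0.210, θ₂=0.057, ω₂=-0.044
apply F[2]=+8.361 → step 3: x=0.011, v=0.347, θ₁=0.110, ω₁=-0.282, θ₂=0.056, ω₂=-0.063
apply F[3]=+6.820 → step 4: x=0.019, v=0.422, θ₁=0.103, ω₁=-0.334, θ₂=0.055, ω₂=-0.082
apply F[4]=+5.443 → step 5: x=0.028, v=0.479, θ₁=0.096, ω₁=-0.370, θ₂=0.053, ω₂=-0.098
apply F[5]=+4.237 → step 6: x=0.038, v=0.522, θ₁=0.089, ω₁=-0.393, θ₂=0.051, ω₂=-0.112
apply F[6]=+3.204 → step 7: x=0.049, v=0.552, θ₁=0.081, ω₁=-0.405, θ₂=0.048, ω₂=-0.124
apply F[7]=+2.331 → step 8: x=0.060, v=0.572, θ₁=0.073, ω₁=-0.407, θ₂=0.046, ω₂=-0.134
apply F[8]=+1.604 → step 9: x=0.072, v=0.584, θ₁=0.065, ω₁=-0.403, θ₂=0.043, ω₂=-0.142
apply F[9]=+1.002 → step 10: x=0.083, v=0.589, θ₁=0.057, ω₁=-0.394, θ₂=0.040, ω₂=-0.148
apply F[10]=+0.507 → step 11: x=0.095, v=0.588, θ₁=0.049, ω₁=-0.381, θ₂=0.037, ω₂=-0.153
apply F[11]=+0.099 → step 12: x=0.107, v=0.583, θ₁=0.041, ω₁=-0.365, θ₂=0.034, ω₂=-0.156
apply F[12]=-0.238 → step 13: x=0.118, v=0.575, θ₁=0.034, ω₁=-0.348, θ₂=0.031, ω₂=-0.158
apply F[13]=-0.519 → step 14: x=0.130, v=0.563, θ₁=0.028, ω₁=-0.329, θ₂=0.028, ω₂=-0.159
apply F[14]=-0.752 → step 15: x=0.141, v=0.550, θ₁=0.021, ω₁=-0.310, θ₂=0.024, ω₂=-0.158
apply F[15]=-0.947 → step 16: x=0.152, v=0.535, θ₁=0.015, ω₁=-0.290, θ₂=0.021, ω₂=-0.157
apply F[16]=-1.112 → step 17: x=0.162, v=0.519, θ₁=0.010, ω₁=-0.271, θ₂=0.018, ω₂=-0.154
apply F[17]=-1.250 → step 18: x=0.172, v=0.501, θ₁=0.004, ω₁=-0.251, θ₂=0.015, ω₂=-0.151
apply F[18]=-1.365 → step 19: x=0.182, v=0.483, θ₁=-0.000, ω₁=-0.232, θ₂=0.012, ω₂=-0.147
apply F[19]=-1.460 → step 20: x=0.192, v=0.464, θ₁=-0.005, ω₁=-0.214, θ₂=0.009, ω₂=-0.142
apply F[20]=-1.537 → step 21: x=0.201, v=0.445, θ₁=-0.009, ω₁=-0.196, θ₂=0.007, ω₂=-0.137
apply F[21]=-1.600 → step 22: x=0.210, v=0.426, θ₁=-0.013, ω₁=-0.178, θ₂=0.004, ω₂=-0.132
apply F[22]=-1.649 → step 23: x=0.218, v=0.406, θ₁=-0.016, ω₁=-0.162, θ₂=0.001, ω₂=-0.126
apply F[23]=-1.684 → step 24: x=0.226, v=0.386, θ₁=-0.019, ω₁=-0.146, θ₂=-0.001, ω₂=-0.120
apply F[24]=-1.709 → step 25: x=0.233, v=0.367, θ₁=-0.022, ω₁=-0.131, θ₂=-0.004, ω₂=-0.114
apply F[25]=-1.724 → step 26: x=0.240, v=0.347, θ₁=-0.024, ω₁=-0.117, θ₂=-0.006, ω₂=-0.107
apply F[26]=-1.729 → step 27: x=0.247, v=0.328, θ₁=-0.027, ω₁=-0.103, θ₂=-0.008, ω₂=-0.101
apply F[27]=-1.726 → step 28: x=0.254, v=0.309, θ₁=-0.029, ω₁=-0.090, θ₂=-0.010, ω₂=-0.094
apply F[28]=-1.717 → step 29: x=0.260, v=0.291, θ₁=-0.030, ω₁=-0.078, θ₂=-0.012, ω₂=-0.088
apply F[29]=-1.701 → step 30: x=0.265, v=0.273, θ₁=-0.032, ω₁=-0.067, θ₂=-0.013, ω₂=-0.081
apply F[30]=-1.680 → step 31: x=0.270, v=0.255, θ₁=-0.033, ω₁=-0.057, θ₂=-0.015, ω₂=-0.075
apply F[31]=-1.654 → step 32: x=0.275, v=0.238, θ₁=-0.034, ω₁=-0.047, θ₂=-0.016, ω₂=-0.069
apply F[32]=-1.624 → step 33: x=0.280, v=0.222, θ₁=-0.035, ω₁=-0.038, θ₂=-0.018, ω₂=-0.063
apply F[33]=-1.592 → step 34: x=0.284, v=0.206, θ₁=-0.035, ω₁=-0.030, θ₂=-0.019, ω₂=-0.057
apply F[34]=-1.557 → step 35: x=0.288, v=0.190, θ₁=-0.036, ω₁=-0.022, θ₂=-0.020, ω₂=-0.052
apply F[35]=-1.519 → step 36: x=0.292, v=0.175, θ₁=-0.036, ω₁=-0.015, θ₂=-0.021, ω₂=-0.046
apply F[36]=-1.481 → step 37: x=0.295, v=0.161, θ₁=-0.037, ω₁=-0.009, θ₂=-0.022, ω₂=-0.041
apply F[37]=-1.441 → step 38: x=0.298, v=0.147, θ₁=-0.037, ω₁=-0.003, θ₂=-0.023, ω₂=-0.036
apply F[38]=-1.400 → step 39: x=0.301, v=0.134, θ₁=-0.037, ω₁=0.002, θ₂=-0.023, ω₂=-0.031
apply F[39]=-1.358 → step 40: x=0.304, v=0.121, θ₁=-0.037, ω₁=0.007, θ₂=-0.024, ω₂=-0.027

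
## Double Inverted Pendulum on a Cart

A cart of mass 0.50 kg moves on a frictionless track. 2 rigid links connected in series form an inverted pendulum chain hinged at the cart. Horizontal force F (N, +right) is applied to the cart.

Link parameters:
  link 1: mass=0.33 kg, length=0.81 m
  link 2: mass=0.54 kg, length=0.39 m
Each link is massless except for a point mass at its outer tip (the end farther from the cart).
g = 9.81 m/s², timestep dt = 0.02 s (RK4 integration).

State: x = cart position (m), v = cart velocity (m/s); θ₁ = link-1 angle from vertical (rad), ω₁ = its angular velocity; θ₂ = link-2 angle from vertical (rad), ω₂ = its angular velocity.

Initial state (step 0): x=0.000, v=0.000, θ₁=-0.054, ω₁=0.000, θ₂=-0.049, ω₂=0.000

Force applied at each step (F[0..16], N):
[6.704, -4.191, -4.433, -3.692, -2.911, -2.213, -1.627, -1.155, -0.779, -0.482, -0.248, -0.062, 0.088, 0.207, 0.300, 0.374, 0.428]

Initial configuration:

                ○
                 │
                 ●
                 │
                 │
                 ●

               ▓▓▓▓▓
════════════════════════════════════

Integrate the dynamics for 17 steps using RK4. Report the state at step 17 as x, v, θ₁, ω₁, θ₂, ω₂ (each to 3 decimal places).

apply F[0]=+6.704 → step 1: x=0.003, v=0.285, θ₁=-0.058, ω₁=-0.367, θ₂=-0.049, ω₂=0.008
apply F[1]=-4.191 → step 2: x=0.007, v=0.139, θ₁=-0.063, ω₁=-0.207, θ₂=-0.049, ω₂=0.024
apply F[2]=-4.433 → step 3: x=0.008, v=-0.015, θ₁=-0.066, ω₁=-0.040, θ₂=-0.048, ω₂=0.047
apply F[3]=-3.692 → step 4: x=0.007, v=-0.139, θ₁=-0.065, ω₁=0.090, θ₂=-0.047, ω₂=0.073
apply F[4]=-2.911 → step 5: x=0.003, v=-0.233, θ₁=-0.063, ω₁=0.183, θ₂=-0.045, ω₂=0.097
apply F[5]=-2.213 → step 6: x=-0.002, v=-0.301, θ₁=-0.058, ω₁=0.245, θ₂=-0.043, ω₂=0.120
apply F[6]=-1.627 → step 7: x=-0.009, v=-0.347, θ₁=-0.053, ω₁=0.282, θ₂=-0.040, ω₂=0.139
apply F[7]=-1.155 → step 8: x=-0.016, v=-0.376, θ₁=-0.047, ω₁=0.301, θ₂=-0.037, ω₂=0.154
apply F[8]=-0.779 → step 9: x=-0.024, v=-0.392, θ₁=-0.041, ω₁=0.307, θ₂=-0.034, ω₂=0.165
apply F[9]=-0.482 → step 10: x=-0.032, v=-0.398, θ₁=-0.035, ω₁=0.304, θ₂=-0.031, ω₂=0.172
apply F[10]=-0.248 → step 11: x=-0.039, v=-0.397, θ₁=-0.029, ω₁=0.293, θ₂=-0.027, ω₂=0.176
apply F[11]=-0.062 → step 12: x=-0.047, v=-0.391, θ₁=-0.023, ω₁=0.279, θ₂=-0.024, ω₂=0.177
apply F[12]=+0.088 → step 13: x=-0.055, v=-0.380, θ₁=-0.018, ω₁=0.261, θ₂=-0.020, ω₂=0.176
apply F[13]=+0.207 → step 14: x=-0.063, v=-0.367, θ₁=-0.013, ω₁=0.242, θ₂=-0.017, ω₂=0.172
apply F[14]=+0.300 → step 15: x=-0.070, v=-0.351, θ₁=-0.008, ω₁=0.222, θ₂=-0.013, ω₂=0.166
apply F[15]=+0.374 → step 16: x=-0.077, v=-0.334, θ₁=-0.004, ω₁=0.201, θ₂=-0.010, ω₂=0.159
apply F[16]=+0.428 → step 17: x=-0.083, v=-0.316, θ₁=-0.000, ω₁=0.181, θ₂=-0.007, ω₂=0.151

Answer: x=-0.083, v=-0.316, θ₁=-0.000, ω₁=0.181, θ₂=-0.007, ω₂=0.151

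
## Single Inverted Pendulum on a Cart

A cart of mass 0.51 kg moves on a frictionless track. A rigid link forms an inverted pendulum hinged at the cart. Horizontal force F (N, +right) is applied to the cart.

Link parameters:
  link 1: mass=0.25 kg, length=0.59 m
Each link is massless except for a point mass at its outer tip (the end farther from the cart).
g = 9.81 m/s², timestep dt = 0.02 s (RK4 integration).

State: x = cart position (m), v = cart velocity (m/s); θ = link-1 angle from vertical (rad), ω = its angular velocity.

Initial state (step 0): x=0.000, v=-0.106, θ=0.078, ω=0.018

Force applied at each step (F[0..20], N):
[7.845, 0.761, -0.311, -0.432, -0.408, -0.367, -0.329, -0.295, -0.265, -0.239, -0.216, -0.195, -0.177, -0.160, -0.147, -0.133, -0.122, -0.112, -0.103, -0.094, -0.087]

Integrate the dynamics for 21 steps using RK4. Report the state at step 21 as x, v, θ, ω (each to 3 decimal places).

apply F[0]=+7.845 → step 1: x=0.001, v=0.193, θ=0.074, ω=-0.463
apply F[1]=+0.761 → step 2: x=0.005, v=0.217, θ=0.064, ω=-0.479
apply F[2]=-0.311 → step 3: x=0.009, v=0.199, θ=0.055, ω=-0.429
apply F[3]=-0.432 → step 4: x=0.013, v=0.177, θ=0.047, ω=-0.375
apply F[4]=-0.408 → step 5: x=0.016, v=0.157, θ=0.040, ω=-0.327
apply F[5]=-0.367 → step 6: x=0.019, v=0.139, θ=0.034, ω=-0.284
apply F[6]=-0.329 → step 7: x=0.022, v=0.123, θ=0.029, ω=-0.247
apply F[7]=-0.295 → step 8: x=0.024, v=0.109, θ=0.024, ω=-0.214
apply F[8]=-0.265 → step 9: x=0.026, v=0.097, θ=0.020, ω=-0.186
apply F[9]=-0.239 → step 10: x=0.028, v=0.086, θ=0.017, ω=-0.161
apply F[10]=-0.216 → step 11: x=0.030, v=0.076, θ=0.014, ω=-0.139
apply F[11]=-0.195 → step 12: x=0.031, v=0.067, θ=0.011, ω=-0.120
apply F[12]=-0.177 → step 13: x=0.032, v=0.059, θ=0.009, ω=-0.104
apply F[13]=-0.160 → step 14: x=0.033, v=0.052, θ=0.007, ω=-0.089
apply F[14]=-0.147 → step 15: x=0.034, v=0.046, θ=0.005, ω=-0.077
apply F[15]=-0.133 → step 16: x=0.035, v=0.040, θ=0.004, ω=-0.066
apply F[16]=-0.122 → step 17: x=0.036, v=0.035, θ=0.002, ω=-0.056
apply F[17]=-0.112 → step 18: x=0.037, v=0.030, θ=0.001, ω=-0.048
apply F[18]=-0.103 → step 19: x=0.037, v=0.026, θ=0.001, ω=-0.040
apply F[19]=-0.094 → step 20: x=0.038, v=0.023, θ=-0.000, ω=-0.034
apply F[20]=-0.087 → step 21: x=0.038, v=0.019, θ=-0.001, ω=-0.028

Answer: x=0.038, v=0.019, θ=-0.001, ω=-0.028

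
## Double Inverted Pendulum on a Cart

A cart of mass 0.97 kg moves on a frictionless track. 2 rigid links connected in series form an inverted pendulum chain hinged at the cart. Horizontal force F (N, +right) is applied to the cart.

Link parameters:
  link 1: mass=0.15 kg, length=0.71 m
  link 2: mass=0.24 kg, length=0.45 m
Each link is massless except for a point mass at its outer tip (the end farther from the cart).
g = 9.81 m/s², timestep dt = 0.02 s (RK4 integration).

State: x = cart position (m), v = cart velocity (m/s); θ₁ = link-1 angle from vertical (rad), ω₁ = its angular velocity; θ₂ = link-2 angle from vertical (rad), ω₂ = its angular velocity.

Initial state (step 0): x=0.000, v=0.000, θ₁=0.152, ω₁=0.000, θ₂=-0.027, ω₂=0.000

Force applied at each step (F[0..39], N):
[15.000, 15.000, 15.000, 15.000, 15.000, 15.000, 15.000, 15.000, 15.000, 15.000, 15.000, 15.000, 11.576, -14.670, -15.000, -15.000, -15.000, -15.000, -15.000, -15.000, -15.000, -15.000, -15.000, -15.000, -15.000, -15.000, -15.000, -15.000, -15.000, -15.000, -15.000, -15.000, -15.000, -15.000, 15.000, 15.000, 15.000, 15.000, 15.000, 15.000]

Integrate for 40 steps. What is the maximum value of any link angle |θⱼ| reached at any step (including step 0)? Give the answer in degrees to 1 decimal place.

apply F[0]=+15.000 → step 1: x=0.003, v=0.296, θ₁=0.149, ω₁=-0.281, θ₂=-0.029, ω₂=-0.233
apply F[1]=+15.000 → step 2: x=0.012, v=0.592, θ₁=0.141, ω₁=-0.566, θ₂=-0.036, ω₂=-0.460
apply F[2]=+15.000 → step 3: x=0.027, v=0.890, θ₁=0.126, ω₁=-0.862, θ₂=-0.048, ω₂=-0.677
apply F[3]=+15.000 → step 4: x=0.047, v=1.189, θ₁=0.106, ω₁=-1.173, θ₂=-0.063, ω₂=-0.877
apply F[4]=+15.000 → step 5: x=0.074, v=1.492, θ₁=0.079, ω₁=-1.505, θ₂=-0.083, ω₂=-1.054
apply F[5]=+15.000 → step 6: x=0.107, v=1.797, θ₁=0.046, ω₁=-1.862, θ₂=-0.105, ω₂=-1.199
apply F[6]=+15.000 → step 7: x=0.146, v=2.105, θ₁=0.005, ω₁=-2.248, θ₂=-0.130, ω₂=-1.308
apply F[7]=+15.000 → step 8: x=0.191, v=2.415, θ₁=-0.044, ω₁=-2.665, θ₂=-0.157, ω₂=-1.375
apply F[8]=+15.000 → step 9: x=0.243, v=2.725, θ₁=-0.102, ω₁=-3.113, θ₂=-0.185, ω₂=-1.400
apply F[9]=+15.000 → step 10: x=0.300, v=3.033, θ₁=-0.169, ω₁=-3.583, θ₂=-0.213, ω₂=-1.395
apply F[10]=+15.000 → step 11: x=0.364, v=3.335, θ₁=-0.245, ω₁=-4.059, θ₂=-0.241, ω₂=-1.386
apply F[11]=+15.000 → step 12: x=0.434, v=3.625, θ₁=-0.331, ω₁=-4.516, θ₂=-0.269, ω₂=-1.420
apply F[12]=+11.576 → step 13: x=0.508, v=3.832, θ₁=-0.425, ω₁=-4.841, θ₂=-0.298, ω₂=-1.538
apply F[13]=-14.670 → step 14: x=0.582, v=3.527, θ₁=-0.519, ω₁=-4.577, θ₂=-0.329, ω₂=-1.549
apply F[14]=-15.000 → step 15: x=0.649, v=3.224, θ₁=-0.608, ω₁=-4.374, θ₂=-0.360, ω₂=-1.512
apply F[15]=-15.000 → step 16: x=0.711, v=2.928, θ₁=-0.694, ω₁=-4.238, θ₂=-0.389, ω₂=-1.426
apply F[16]=-15.000 → step 17: x=0.766, v=2.638, θ₁=-0.778, ω₁=-4.164, θ₂=-0.417, ω₂=-1.295
apply F[17]=-15.000 → step 18: x=0.816, v=2.350, θ₁=-0.861, ω₁=-4.145, θ₂=-0.441, ω₂=-1.132
apply F[18]=-15.000 → step 19: x=0.860, v=2.064, θ₁=-0.944, ω₁=-4.173, θ₂=-0.462, ω₂=-0.947
apply F[19]=-15.000 → step 20: x=0.899, v=1.777, θ₁=-1.029, ω₁=-4.242, θ₂=-0.479, ω₂=-0.757
apply F[20]=-15.000 → step 21: x=0.932, v=1.488, θ₁=-1.114, ω₁=-4.346, θ₂=-0.492, ω₂=-0.576
apply F[21]=-15.000 → step 22: x=0.958, v=1.195, θ₁=-1.203, ω₁=-4.480, θ₂=-0.502, ω₂=-0.422
apply F[22]=-15.000 → step 23: x=0.979, v=0.896, θ₁=-1.294, ω₁=-4.640, θ₂=-0.509, ω₂=-0.310
apply F[23]=-15.000 → step 24: x=0.994, v=0.592, θ₁=-1.388, ω₁=-4.825, θ₂=-0.515, ω₂=-0.258
apply F[24]=-15.000 → step 25: x=1.003, v=0.280, θ₁=-1.487, ω₁=-5.035, θ₂=-0.520, ω₂=-0.282
apply F[25]=-15.000 → step 26: x=1.005, v=-0.039, θ₁=-1.590, ω₁=-5.271, θ₂=-0.527, ω₂=-0.401
apply F[26]=-15.000 → step 27: x=1.001, v=-0.366, θ₁=-1.698, ω₁=-5.539, θ₂=-0.537, ω₂=-0.634
apply F[27]=-15.000 → step 28: x=0.991, v=-0.702, θ₁=-1.812, ω₁=-5.841, θ₂=-0.553, ω₂=-1.008
apply F[28]=-15.000 → step 29: x=0.973, v=-1.049, θ₁=-1.932, ω₁=-6.182, θ₂=-0.578, ω₂=-1.550
apply F[29]=-15.000 → step 30: x=0.949, v=-1.406, θ₁=-2.059, ω₁=-6.564, θ₂=-0.616, ω₂=-2.297
apply F[30]=-15.000 → step 31: x=0.917, v=-1.774, θ₁=-2.195, ω₁=-6.978, θ₂=-0.672, ω₂=-3.288
apply F[31]=-15.000 → step 32: x=0.878, v=-2.151, θ₁=-2.338, ω₁=-7.405, θ₂=-0.750, ω₂=-4.559
apply F[32]=-15.000 → step 33: x=0.831, v=-2.533, θ₁=-2.491, ω₁=-7.794, θ₂=-0.856, ω₂=-6.130
apply F[33]=-15.000 → step 34: x=0.776, v=-2.912, θ₁=-2.649, ω₁=-8.059, θ₂=-0.997, ω₂=-7.986
apply F[34]=+15.000 → step 35: x=0.720, v=-2.671, θ₁=-2.803, ω₁=-7.261, θ₂=-1.181, ω₂=-10.400
apply F[35]=+15.000 → step 36: x=0.670, v=-2.398, θ₁=-2.936, ω₁=-5.953, θ₂=-1.410, ω₂=-12.370
apply F[36]=+15.000 → step 37: x=0.625, v=-2.106, θ₁=-3.038, ω₁=-4.166, θ₂=-1.674, ω₂=-13.992
apply F[37]=+15.000 → step 38: x=0.586, v=-1.805, θ₁=-3.100, ω₁=-1.940, θ₂=-1.970, ω₂=-15.654
apply F[38]=+15.000 → step 39: x=0.552, v=-1.502, θ₁=-3.112, ω₁=0.842, θ₂=-2.305, ω₂=-18.160
apply F[39]=+15.000 → step 40: x=0.525, v=-1.227, θ₁=-3.060, ω₁=4.425, θ₂=-2.711, ω₂=-22.716
Max |angle| over trajectory = 3.112 rad = 178.3°.

Answer: 178.3°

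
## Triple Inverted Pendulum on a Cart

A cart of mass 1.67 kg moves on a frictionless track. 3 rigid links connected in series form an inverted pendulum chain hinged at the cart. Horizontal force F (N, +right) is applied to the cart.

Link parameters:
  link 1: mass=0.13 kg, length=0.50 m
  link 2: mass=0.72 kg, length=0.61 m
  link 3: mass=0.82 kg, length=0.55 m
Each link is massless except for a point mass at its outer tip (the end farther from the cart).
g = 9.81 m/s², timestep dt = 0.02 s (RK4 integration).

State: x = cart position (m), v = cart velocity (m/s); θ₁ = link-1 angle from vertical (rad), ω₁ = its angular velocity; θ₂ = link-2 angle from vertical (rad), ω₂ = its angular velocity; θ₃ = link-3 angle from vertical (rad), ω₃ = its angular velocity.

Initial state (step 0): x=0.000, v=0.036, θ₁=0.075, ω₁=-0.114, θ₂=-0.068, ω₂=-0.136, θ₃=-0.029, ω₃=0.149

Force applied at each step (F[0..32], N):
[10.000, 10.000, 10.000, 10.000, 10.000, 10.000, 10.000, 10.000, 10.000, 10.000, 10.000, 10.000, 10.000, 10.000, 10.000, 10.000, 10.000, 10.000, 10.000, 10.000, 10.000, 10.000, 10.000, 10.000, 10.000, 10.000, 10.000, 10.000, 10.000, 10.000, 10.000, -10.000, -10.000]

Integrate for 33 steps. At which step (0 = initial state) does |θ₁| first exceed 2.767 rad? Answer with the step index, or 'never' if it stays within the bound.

apply F[0]=+10.000 → step 1: x=0.002, v=0.144, θ₁=0.076, ω₁=0.248, θ₂=-0.076, ω₂=-0.642, θ₃=-0.026, ω₃=0.176
apply F[1]=+10.000 → step 2: x=0.006, v=0.252, θ₁=0.085, ω₁=0.618, θ₂=-0.094, ω₂=-1.159, θ₃=-0.022, ω₃=0.209
apply F[2]=+10.000 → step 3: x=0.012, v=0.361, θ₁=0.101, ω₁=0.976, θ₂=-0.122, ω₂=-1.675, θ₃=-0.017, ω₃=0.248
apply F[3]=+10.000 → step 4: x=0.020, v=0.471, θ₁=0.124, ω₁=1.280, θ₂=-0.161, ω₂=-2.153, θ₃=-0.012, ω₃=0.287
apply F[4]=+10.000 → step 5: x=0.031, v=0.582, θ₁=0.152, ω₁=1.489, θ₂=-0.208, ω₂=-2.560, θ₃=-0.006, ω₃=0.321
apply F[5]=+10.000 → step 6: x=0.043, v=0.696, θ₁=0.183, ω₁=1.594, θ₂=-0.262, ω₂=-2.891, θ₃=0.001, ω₃=0.347
apply F[6]=+10.000 → step 7: x=0.059, v=0.810, θ₁=0.215, ω₁=1.608, θ₂=-0.323, ω₂=-3.162, θ₃=0.008, ω₃=0.363
apply F[7]=+10.000 → step 8: x=0.076, v=0.925, θ₁=0.246, ω₁=1.551, θ₂=-0.389, ω₂=-3.392, θ₃=0.015, ω₃=0.371
apply F[8]=+10.000 → step 9: x=0.096, v=1.041, θ₁=0.276, ω₁=1.436, θ₂=-0.459, ω₂=-3.601, θ₃=0.023, ω₃=0.372
apply F[9]=+10.000 → step 10: x=0.118, v=1.157, θ₁=0.303, ω₁=1.269, θ₂=-0.533, ω₂=-3.800, θ₃=0.030, ω₃=0.365
apply F[10]=+10.000 → step 11: x=0.142, v=1.273, θ₁=0.327, ω₁=1.054, θ₂=-0.611, ω₂=-3.999, θ₃=0.037, ω₃=0.351
apply F[11]=+10.000 → step 12: x=0.168, v=1.389, θ₁=0.345, ω₁=0.787, θ₂=-0.693, ω₂=-4.204, θ₃=0.044, ω₃=0.329
apply F[12]=+10.000 → step 13: x=0.197, v=1.504, θ₁=0.358, ω₁=0.464, θ₂=-0.779, ω₂=-4.420, θ₃=0.050, ω₃=0.297
apply F[13]=+10.000 → step 14: x=0.229, v=1.619, θ₁=0.363, ω₁=0.077, θ₂=-0.869, ω₂=-4.651, θ₃=0.056, ω₃=0.255
apply F[14]=+10.000 → step 15: x=0.262, v=1.735, θ₁=0.361, ω₁=-0.383, θ₂=-0.965, ω₂=-4.897, θ₃=0.060, ω₃=0.201
apply F[15]=+10.000 → step 16: x=0.298, v=1.850, θ₁=0.348, ω₁=-0.925, θ₂=-1.065, ω₂=-5.159, θ₃=0.064, ω₃=0.132
apply F[16]=+10.000 → step 17: x=0.336, v=1.965, θ₁=0.323, ω₁=-1.561, θ₂=-1.171, ω₂=-5.430, θ₃=0.066, ω₃=0.049
apply F[17]=+10.000 → step 18: x=0.377, v=2.081, θ₁=0.284, ω₁=-2.296, θ₂=-1.283, ω₂=-5.699, θ₃=0.066, ω₃=-0.051
apply F[18]=+10.000 → step 19: x=0.419, v=2.197, θ₁=0.230, ω₁=-3.131, θ₂=-1.399, ω₂=-5.945, θ₃=0.064, ω₃=-0.166
apply F[19]=+10.000 → step 20: x=0.464, v=2.315, θ₁=0.159, ω₁=-4.055, θ₂=-1.520, ω₂=-6.136, θ₃=0.059, ω₃=-0.293
apply F[20]=+10.000 → step 21: x=0.512, v=2.434, θ₁=0.068, ω₁=-5.044, θ₂=-1.644, ω₂=-6.223, θ₃=0.052, ω₃=-0.424
apply F[21]=+10.000 → step 22: x=0.562, v=2.554, θ₁=-0.043, ω₁=-6.052, θ₂=-1.768, ω₂=-6.146, θ₃=0.042, ω₃=-0.551
apply F[22]=+10.000 → step 23: x=0.614, v=2.672, θ₁=-0.174, ω₁=-7.023, θ₂=-1.888, ω₂=-5.844, θ₃=0.030, ω₃=-0.661
apply F[23]=+10.000 → step 24: x=0.669, v=2.785, θ₁=-0.324, ω₁=-7.906, θ₂=-2.000, ω₂=-5.269, θ₃=0.016, ω₃=-0.748
apply F[24]=+10.000 → step 25: x=0.725, v=2.888, θ₁=-0.490, ω₁=-8.678, θ₂=-2.097, ω₂=-4.406, θ₃=0.000, ω₃=-0.810
apply F[25]=+10.000 → step 26: x=0.784, v=2.978, θ₁=-0.670, ω₁=-9.373, θ₂=-2.174, ω₂=-3.261, θ₃=-0.017, ω₃=-0.856
apply F[26]=+10.000 → step 27: x=0.844, v=3.050, θ₁=-0.865, ω₁=-10.094, θ₂=-2.226, ω₂=-1.842, θ₃=-0.034, ω₃=-0.903
apply F[27]=+10.000 → step 28: x=0.906, v=3.097, θ₁=-1.075, ω₁=-11.055, θ₂=-2.246, ω₂=-0.089, θ₃=-0.053, ω₃=-0.985
apply F[28]=+10.000 → step 29: x=0.968, v=3.093, θ₁=-1.311, ω₁=-12.731, θ₂=-2.225, ω₂=2.276, θ₃=-0.074, ω₃=-1.194
apply F[29]=+10.000 → step 30: x=1.029, v=2.902, θ₁=-1.599, ω₁=-16.655, θ₂=-2.144, ω₂=6.332, θ₃=-0.104, ω₃=-1.997
apply F[30]=+10.000 → step 31: x=1.076, v=1.466, θ₁=-2.020, ω₁=-23.774, θ₂=-1.946, ω₂=11.382, θ₃=-0.183, ω₃=-7.730
apply F[31]=-10.000 → step 32: x=1.091, v=0.310, θ₁=-2.435, ω₁=-17.131, θ₂=-1.789, ω₂=4.054, θ₃=-0.394, ω₃=-12.221
apply F[32]=-10.000 → step 33: x=1.094, v=0.009, θ₁=-2.740, ω₁=-13.745, θ₂=-1.747, ω₂=0.564, θ₃=-0.650, ω₃=-13.120
max |θ₁| = 2.740 ≤ 2.767 over all 34 states.

Answer: never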